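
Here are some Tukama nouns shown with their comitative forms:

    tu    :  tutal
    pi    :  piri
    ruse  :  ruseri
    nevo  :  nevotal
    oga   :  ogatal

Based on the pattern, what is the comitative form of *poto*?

Looking at the last vowel of each stem: -ri when the last vowel of the stem is a front vowel (*pi*, *ruse*); -tal when the last vowel of the stem is a back vowel (*tu*, *nevo*, *oga*).
*poto*: last vowel = /o/, a back vowel → -tal → *pototal*.

pototal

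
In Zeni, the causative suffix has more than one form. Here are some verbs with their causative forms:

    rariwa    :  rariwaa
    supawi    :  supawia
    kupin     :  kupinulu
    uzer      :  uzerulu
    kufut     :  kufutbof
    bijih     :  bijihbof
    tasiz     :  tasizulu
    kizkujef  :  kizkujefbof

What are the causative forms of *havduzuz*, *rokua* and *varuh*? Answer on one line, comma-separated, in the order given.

The suffix is conditioned by the final sound: -bof when the stem ends in a voiceless consonant (*kufut*, *bijih*, *kizkujef*); -ulu when the stem ends in a voiced consonant (*kupin*, *uzer*, *tasiz*); -a when the stem ends in a vowel (*rariwa*, *supawi*).
*havduzuz* — final sound /z/ (a voiced consonant) → -ulu → *havduzuzulu*.
Since the final sound of *rokua* is /a/ (a vowel), it takes -a, giving *rokuaa*.
Since the final sound of *varuh* is /h/ (a voiceless consonant), it takes -bof, giving *varuhbof*.

havduzuzulu, rokuaa, varuhbof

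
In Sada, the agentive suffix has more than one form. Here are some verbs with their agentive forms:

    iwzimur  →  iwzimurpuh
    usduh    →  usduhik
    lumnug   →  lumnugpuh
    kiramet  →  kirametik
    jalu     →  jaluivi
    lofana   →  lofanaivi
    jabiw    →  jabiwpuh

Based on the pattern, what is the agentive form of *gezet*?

gezetik

The pattern is voicing of the final sound: -ik when the stem ends in a voiceless consonant (*usduh*, *kiramet*); -puh when the stem ends in a voiced consonant (*iwzimur*, *lumnug*, *jabiw*); -ivi when the stem ends in a vowel (*jalu*, *lofana*).
The final sound of *gezet* is /t/, which is a voiceless consonant, so the suffix is -ik, giving *gezetik*.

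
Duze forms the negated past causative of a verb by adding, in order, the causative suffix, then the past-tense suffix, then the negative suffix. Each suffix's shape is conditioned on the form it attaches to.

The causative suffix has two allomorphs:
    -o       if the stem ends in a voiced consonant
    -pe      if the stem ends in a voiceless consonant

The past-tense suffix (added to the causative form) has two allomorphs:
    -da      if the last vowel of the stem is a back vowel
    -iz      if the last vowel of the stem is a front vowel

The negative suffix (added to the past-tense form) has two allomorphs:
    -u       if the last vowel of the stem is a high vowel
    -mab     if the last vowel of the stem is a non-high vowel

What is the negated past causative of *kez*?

Since the final consonant of *kez* is /z/ (voiced), it takes -o, giving *kezo*.
The causative form *kezo*: last vowel = /o/, a back vowel → -da → *kezoda*.
Since the last vowel of the past-tense form *kezoda* is /a/ (a non-high vowel), it takes -mab, giving *kezodamab*.

kezodamab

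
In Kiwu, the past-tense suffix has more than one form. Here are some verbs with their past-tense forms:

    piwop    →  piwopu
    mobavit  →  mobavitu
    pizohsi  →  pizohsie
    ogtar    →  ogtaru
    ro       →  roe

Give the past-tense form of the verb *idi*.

The pattern is consonant vs. vowel: -u when the stem ends in a consonant (*piwop*, *mobavit*, *ogtar*); -e when the stem ends in a vowel (*pizohsi*, *ro*).
*idi*: final sound = /i/, a vowel → -e → *idie*.

idie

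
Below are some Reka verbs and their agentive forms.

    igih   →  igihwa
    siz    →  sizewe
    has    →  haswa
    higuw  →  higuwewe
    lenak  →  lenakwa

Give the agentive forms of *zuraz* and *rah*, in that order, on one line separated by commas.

The alternation tracks the final consonant of the stem — -wa when the stem ends in a voiceless consonant (*igih*, *has*, *lenak*); -ewe when the stem ends in a voiced consonant (*siz*, *higuw*).
*zuraz*: final consonant = /z/, voiced → -ewe → *zurazewe*.
*rah* — final consonant /h/ (voiceless) → -wa → *rahwa*.

zurazewe, rahwa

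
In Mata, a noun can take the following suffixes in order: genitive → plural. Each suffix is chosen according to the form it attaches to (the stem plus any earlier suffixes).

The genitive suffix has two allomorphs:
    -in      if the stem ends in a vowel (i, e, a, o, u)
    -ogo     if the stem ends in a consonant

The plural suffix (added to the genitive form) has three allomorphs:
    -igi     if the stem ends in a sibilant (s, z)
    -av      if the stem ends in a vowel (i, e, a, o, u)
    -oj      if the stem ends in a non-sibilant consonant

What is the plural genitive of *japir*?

japirogoav

*japir*: final sound = /r/, a consonant → -ogo → *japirogo*.
Since the final sound of the genitive form *japirogo* is /o/ (a vowel), it takes -av, giving *japirogoav*.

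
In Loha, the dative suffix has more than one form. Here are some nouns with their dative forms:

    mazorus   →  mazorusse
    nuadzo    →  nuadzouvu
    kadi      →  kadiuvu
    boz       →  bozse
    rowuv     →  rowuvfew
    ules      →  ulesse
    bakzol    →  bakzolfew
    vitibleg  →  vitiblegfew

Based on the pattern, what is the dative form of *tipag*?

tipagfew

The pattern is sibilance of the final sound: -se when the stem ends in a sibilant (*mazorus*, *boz*, *ules*); -few when the stem ends in a non-sibilant consonant (*rowuv*, *bakzol*, *vitibleg*); -uvu when the stem ends in a vowel (*nuadzo*, *kadi*).
Since the final sound of *tipag* is /g/ (a non-sibilant consonant), it takes -few, giving *tipagfew*.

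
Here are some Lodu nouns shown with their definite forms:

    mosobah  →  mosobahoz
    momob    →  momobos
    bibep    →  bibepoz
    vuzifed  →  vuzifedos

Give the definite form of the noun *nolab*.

nolabos

The alternation tracks the final consonant of the stem — -oz when the stem ends in a voiceless consonant (*mosobah*, *bibep*); -os when the stem ends in a voiced consonant (*momob*, *vuzifed*).
Since the final consonant of *nolab* is /b/ (voiced), it takes -os, giving *nolabos*.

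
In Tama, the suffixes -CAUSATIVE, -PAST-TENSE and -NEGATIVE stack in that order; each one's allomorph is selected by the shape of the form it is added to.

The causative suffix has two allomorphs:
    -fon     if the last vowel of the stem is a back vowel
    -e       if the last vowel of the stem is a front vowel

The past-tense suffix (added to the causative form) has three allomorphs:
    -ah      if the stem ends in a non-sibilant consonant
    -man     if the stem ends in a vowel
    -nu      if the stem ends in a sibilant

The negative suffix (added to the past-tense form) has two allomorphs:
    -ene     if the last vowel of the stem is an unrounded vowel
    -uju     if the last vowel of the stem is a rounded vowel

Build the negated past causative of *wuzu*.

*wuzu*: last vowel = /u/, a back vowel → -fon → *wuzufon*.
Since the final sound of the causative form *wuzufon* is /n/ (a non-sibilant consonant), it takes -ah, giving *wuzufonah*.
The last vowel of the past-tense form *wuzufonah* is /a/, which is an unrounded vowel, so the negative suffix is -ene, giving *wuzufonahene*.

wuzufonahene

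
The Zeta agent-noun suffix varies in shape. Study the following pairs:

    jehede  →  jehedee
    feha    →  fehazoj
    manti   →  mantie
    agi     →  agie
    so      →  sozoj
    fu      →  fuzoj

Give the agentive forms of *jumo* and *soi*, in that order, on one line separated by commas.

jumozoj, soie

Looking at the last vowel of each stem: -e when the last vowel of the stem is a front vowel (*jehede*, *manti*, *agi*); -zoj when the last vowel of the stem is a back vowel (*feha*, *so*, *fu*).
The last vowel of *jumo* is /o/, which is a back vowel, so the suffix is -zoj, giving *jumozoj*.
*soi* — last vowel /i/ (a front vowel) → -e → *soie*.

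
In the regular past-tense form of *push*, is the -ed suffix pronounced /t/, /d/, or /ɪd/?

/t/

The stem *push* ends in a voiceless consonant other than /t/.
The -ed suffix is realized as /ɪd/ after /t, d/; as /t/ after other voiceless consonants; and as /d/ after other voiced sounds.
So -ed on *push* is pronounced /t/.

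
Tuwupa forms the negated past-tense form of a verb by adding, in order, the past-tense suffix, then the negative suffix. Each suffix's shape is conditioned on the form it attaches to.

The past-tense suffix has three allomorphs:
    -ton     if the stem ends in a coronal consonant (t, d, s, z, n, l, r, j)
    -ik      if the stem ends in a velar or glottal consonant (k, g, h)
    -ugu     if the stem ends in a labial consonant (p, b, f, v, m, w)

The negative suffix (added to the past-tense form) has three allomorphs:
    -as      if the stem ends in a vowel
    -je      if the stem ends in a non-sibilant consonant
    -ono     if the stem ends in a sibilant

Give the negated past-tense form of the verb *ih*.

ihikje

*ih*: final consonant = /h/, velar/glottal → -ik → *ihik*.
The final sound of the past-tense form *ihik* is /k/, which is a non-sibilant consonant, so the negative suffix is -je, giving *ihikje*.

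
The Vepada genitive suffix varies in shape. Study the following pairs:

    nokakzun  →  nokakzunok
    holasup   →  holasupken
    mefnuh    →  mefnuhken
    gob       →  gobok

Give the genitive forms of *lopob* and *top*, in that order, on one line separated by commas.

The suffix is conditioned by the final consonant: -ken when the stem ends in a voiceless consonant (*holasup*, *mefnuh*); -ok when the stem ends in a voiced consonant (*nokakzun*, *gob*).
The final consonant of *lopob* is /b/, which is voiced, so the suffix is -ok, giving *lopobok*.
*top* — final consonant /p/ (voiceless) → -ken → *topken*.

lopobok, topken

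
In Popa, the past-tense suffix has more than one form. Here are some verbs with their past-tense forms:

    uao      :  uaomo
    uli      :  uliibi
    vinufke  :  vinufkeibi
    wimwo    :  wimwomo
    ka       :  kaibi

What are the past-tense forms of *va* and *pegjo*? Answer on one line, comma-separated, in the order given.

vaibi, pegjomo

The pattern is rounding harmony: -mo when the last vowel of the stem is a rounded vowel (*uao*, *wimwo*); -ibi when the last vowel of the stem is an unrounded vowel (*uli*, *vinufke*, *ka*).
Since the last vowel of *va* is /a/ (an unrounded vowel), it takes -ibi, giving *vaibi*.
*pegjo* — last vowel /o/ (a rounded vowel) → -mo → *pegjomo*.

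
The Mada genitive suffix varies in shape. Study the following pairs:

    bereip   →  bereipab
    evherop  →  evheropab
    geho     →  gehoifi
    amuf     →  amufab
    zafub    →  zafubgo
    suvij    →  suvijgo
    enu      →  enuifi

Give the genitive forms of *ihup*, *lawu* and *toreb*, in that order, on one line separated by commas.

The alternation tracks the final sound of the stem — -ab when the stem ends in a voiceless consonant (*bereip*, *evherop*, *amuf*); -go when the stem ends in a voiced consonant (*zafub*, *suvij*); -ifi when the stem ends in a vowel (*geho*, *enu*).
The final sound of *ihup* is /p/, which is a voiceless consonant, so the suffix is -ab, giving *ihupab*.
Since the final sound of *lawu* is /u/ (a vowel), it takes -ifi, giving *lawuifi*.
*toreb*: final sound = /b/, a voiced consonant → -go → *torebgo*.

ihupab, lawuifi, torebgo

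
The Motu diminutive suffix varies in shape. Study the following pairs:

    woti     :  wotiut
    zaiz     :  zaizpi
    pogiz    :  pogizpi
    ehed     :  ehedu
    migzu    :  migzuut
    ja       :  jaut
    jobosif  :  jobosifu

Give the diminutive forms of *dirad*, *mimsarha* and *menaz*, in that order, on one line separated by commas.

diradu, mimsarhaut, menazpi

The suffix is conditioned by the final sound: -pi when the stem ends in a sibilant (*zaiz*, *pogiz*); -u when the stem ends in a non-sibilant consonant (*ehed*, *jobosif*); -ut when the stem ends in a vowel (*woti*, *migzu*, *ja*).
*dirad*: final sound = /d/, a non-sibilant consonant → -u → *diradu*.
*mimsarha* — final sound /a/ (a vowel) → -ut → *mimsarhaut*.
The final sound of *menaz* is /z/, which is a sibilant, so the suffix is -pi, giving *menazpi*.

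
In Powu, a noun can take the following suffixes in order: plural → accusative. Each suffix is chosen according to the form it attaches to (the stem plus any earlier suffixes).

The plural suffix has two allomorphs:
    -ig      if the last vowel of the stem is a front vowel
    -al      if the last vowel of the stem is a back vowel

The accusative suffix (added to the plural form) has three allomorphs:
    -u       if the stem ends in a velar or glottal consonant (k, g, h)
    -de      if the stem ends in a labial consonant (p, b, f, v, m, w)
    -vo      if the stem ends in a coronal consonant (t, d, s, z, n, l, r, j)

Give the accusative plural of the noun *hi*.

*hi* — last vowel /i/ (a front vowel) → -ig → *hiig*.
The final consonant of the plural form *hiig* is /g/, which is velar/glottal, so the accusative suffix is -u, giving *hiigu*.

hiigu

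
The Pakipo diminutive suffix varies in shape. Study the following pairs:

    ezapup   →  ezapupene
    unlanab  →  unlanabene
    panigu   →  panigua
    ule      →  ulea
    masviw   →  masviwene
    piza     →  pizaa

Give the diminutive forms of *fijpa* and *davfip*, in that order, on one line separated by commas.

fijpaa, davfipene

The suffix is conditioned by the final sound: -ene when the stem ends in a consonant (*ezapup*, *unlanab*, *masviw*); -a when the stem ends in a vowel (*panigu*, *ule*, *piza*).
The final sound of *fijpa* is /a/, which is a vowel, so the suffix is -a, giving *fijpaa*.
*davfip*: final sound = /p/, a consonant → -ene → *davfipene*.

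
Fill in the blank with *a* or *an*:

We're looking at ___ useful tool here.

The indefinite article is chosen by the initial *sound* of the following word, not its spelling.
*useful* begins with the sound /juː/ (u pronounced /juː/) — a consonant sound.
So the article is *a*: We're looking at a useful tool here.

a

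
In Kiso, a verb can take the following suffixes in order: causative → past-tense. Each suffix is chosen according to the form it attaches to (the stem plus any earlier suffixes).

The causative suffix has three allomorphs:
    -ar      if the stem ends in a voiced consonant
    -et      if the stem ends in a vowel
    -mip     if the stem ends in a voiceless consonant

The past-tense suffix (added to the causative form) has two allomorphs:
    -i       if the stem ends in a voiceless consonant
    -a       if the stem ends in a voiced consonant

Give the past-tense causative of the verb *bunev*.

bunevara

The final sound of *bunev* is /v/, which is a voiced consonant, so the causative suffix is -ar, giving *bunevar*.
The final consonant of the causative form *bunevar* is /r/, which is voiced, so the past-tense suffix is -a, giving *bunevara*.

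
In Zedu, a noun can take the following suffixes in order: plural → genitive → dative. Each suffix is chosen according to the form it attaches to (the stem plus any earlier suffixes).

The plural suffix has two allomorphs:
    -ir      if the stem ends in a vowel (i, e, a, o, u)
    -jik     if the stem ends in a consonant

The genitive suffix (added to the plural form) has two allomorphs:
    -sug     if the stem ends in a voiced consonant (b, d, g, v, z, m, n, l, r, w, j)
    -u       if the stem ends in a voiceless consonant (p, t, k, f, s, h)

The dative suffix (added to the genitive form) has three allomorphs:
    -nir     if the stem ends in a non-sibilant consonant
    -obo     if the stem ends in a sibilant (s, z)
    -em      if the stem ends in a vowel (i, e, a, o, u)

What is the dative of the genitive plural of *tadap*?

tadapjikuem

*tadap* — final sound /p/ (a consonant) → -jik → *tadapjik*.
The plural form *tadapjik* — final consonant /k/ (voiceless) → -u → *tadapjiku*.
Since the final sound of the genitive form *tadapjiku* is /u/ (a vowel), it takes -em, giving *tadapjikuem*.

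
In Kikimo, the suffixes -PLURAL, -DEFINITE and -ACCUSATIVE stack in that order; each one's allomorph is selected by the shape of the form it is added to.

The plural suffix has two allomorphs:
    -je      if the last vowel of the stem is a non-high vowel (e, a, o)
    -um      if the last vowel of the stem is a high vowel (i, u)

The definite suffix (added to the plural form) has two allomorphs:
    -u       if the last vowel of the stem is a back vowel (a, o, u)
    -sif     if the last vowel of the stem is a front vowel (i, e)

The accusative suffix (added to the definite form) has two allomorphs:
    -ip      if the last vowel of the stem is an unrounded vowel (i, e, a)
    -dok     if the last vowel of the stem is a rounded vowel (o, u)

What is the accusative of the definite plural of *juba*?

jubajesifip

The last vowel of *juba* is /a/, which is a non-high vowel, so the plural suffix is -je, giving *jubaje*.
The last vowel of the plural form *jubaje* is /e/, which is a front vowel, so the definite suffix is -sif, giving *jubajesif*.
Since the last vowel of the definite form *jubajesif* is /i/ (an unrounded vowel), it takes -ip, giving *jubajesifip*.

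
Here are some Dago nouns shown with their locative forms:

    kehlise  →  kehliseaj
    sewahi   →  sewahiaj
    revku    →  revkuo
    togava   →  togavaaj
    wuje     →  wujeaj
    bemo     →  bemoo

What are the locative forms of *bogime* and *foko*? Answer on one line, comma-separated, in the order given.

The suffix is conditioned by the last vowel: -o when the last vowel of the stem is a rounded vowel (*revku*, *bemo*); -aj when the last vowel of the stem is an unrounded vowel (*kehlise*, *sewahi*, *togava*, *wuje*).
The last vowel of *bogime* is /e/, which is an unrounded vowel, so the suffix is -aj, giving *bogimeaj*.
Since the last vowel of *foko* is /o/ (a rounded vowel), it takes -o, giving *fokoo*.

bogimeaj, fokoo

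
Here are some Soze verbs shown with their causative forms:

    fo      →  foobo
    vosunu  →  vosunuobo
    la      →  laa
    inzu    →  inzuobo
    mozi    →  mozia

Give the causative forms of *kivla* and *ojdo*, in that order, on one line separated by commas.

kivlaa, ojdoobo

Looking at the last vowel of each stem: -obo when the last vowel of the stem is a rounded vowel (*fo*, *vosunu*, *inzu*); -a when the last vowel of the stem is an unrounded vowel (*la*, *mozi*).
The last vowel of *kivla* is /a/, which is an unrounded vowel, so the suffix is -a, giving *kivlaa*.
Since the last vowel of *ojdo* is /o/ (a rounded vowel), it takes -obo, giving *ojdoobo*.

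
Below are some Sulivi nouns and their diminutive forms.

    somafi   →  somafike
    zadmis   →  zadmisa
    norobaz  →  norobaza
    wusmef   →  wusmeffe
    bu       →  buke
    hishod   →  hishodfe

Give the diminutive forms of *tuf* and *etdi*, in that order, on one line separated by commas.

The suffix is conditioned by the final sound: -a when the stem ends in a sibilant (*zadmis*, *norobaz*); -fe when the stem ends in a non-sibilant consonant (*wusmef*, *hishod*); -ke when the stem ends in a vowel (*somafi*, *bu*).
Since the final sound of *tuf* is /f/ (a non-sibilant consonant), it takes -fe, giving *tuffe*.
*etdi* — final sound /i/ (a vowel) → -ke → *etdike*.

tuffe, etdike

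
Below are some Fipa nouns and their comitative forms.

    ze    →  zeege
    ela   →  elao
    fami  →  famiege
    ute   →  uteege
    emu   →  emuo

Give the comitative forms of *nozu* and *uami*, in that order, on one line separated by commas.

nozuo, uamiege

The alternation tracks the last vowel of the stem — -ege when the last vowel of the stem is a front vowel (*ze*, *fami*, *ute*); -o when the last vowel of the stem is a back vowel (*ela*, *emu*).
The last vowel of *nozu* is /u/, which is a back vowel, so the suffix is -o, giving *nozuo*.
*uami* — last vowel /i/ (a front vowel) → -ege → *uamiege*.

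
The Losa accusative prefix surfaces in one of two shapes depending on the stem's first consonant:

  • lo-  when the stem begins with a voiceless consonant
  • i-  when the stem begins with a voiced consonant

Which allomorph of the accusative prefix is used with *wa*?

*wa* — first consonant /w/ (voiced) → i-.

i-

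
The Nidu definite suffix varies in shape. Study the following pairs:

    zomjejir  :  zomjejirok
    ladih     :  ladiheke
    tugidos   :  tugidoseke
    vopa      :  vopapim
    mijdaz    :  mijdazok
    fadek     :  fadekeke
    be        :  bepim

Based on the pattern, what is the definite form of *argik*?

The alternation tracks the final sound of the stem — -eke when the stem ends in a voiceless consonant (*ladih*, *tugidos*, *fadek*); -ok when the stem ends in a voiced consonant (*zomjejir*, *mijdaz*); -pim when the stem ends in a vowel (*vopa*, *be*).
*argik* — final sound /k/ (a voiceless consonant) → -eke → *argikeke*.

argikeke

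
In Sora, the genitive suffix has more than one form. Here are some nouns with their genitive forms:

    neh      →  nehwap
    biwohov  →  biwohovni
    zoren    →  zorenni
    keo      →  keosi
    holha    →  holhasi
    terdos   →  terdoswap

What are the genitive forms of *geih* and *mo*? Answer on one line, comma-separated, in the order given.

The alternation tracks the final sound of the stem — -wap when the stem ends in a voiceless consonant (*neh*, *terdos*); -ni when the stem ends in a voiced consonant (*biwohov*, *zoren*); -si when the stem ends in a vowel (*keo*, *holha*).
Since the final sound of *geih* is /h/ (a voiceless consonant), it takes -wap, giving *geihwap*.
*mo* — final sound /o/ (a vowel) → -si → *mosi*.

geihwap, mosi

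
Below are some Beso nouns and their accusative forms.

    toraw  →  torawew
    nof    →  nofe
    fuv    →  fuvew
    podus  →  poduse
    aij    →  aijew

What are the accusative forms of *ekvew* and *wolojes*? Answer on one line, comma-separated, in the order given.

ekvewew, wolojese

Looking at the final consonant of each stem: -e when the stem ends in a voiceless consonant (*nof*, *podus*); -ew when the stem ends in a voiced consonant (*toraw*, *fuv*, *aij*).
*ekvew*: final consonant = /w/, voiced → -ew → *ekvewew*.
Since the final consonant of *wolojes* is /s/ (voiceless), it takes -e, giving *wolojese*.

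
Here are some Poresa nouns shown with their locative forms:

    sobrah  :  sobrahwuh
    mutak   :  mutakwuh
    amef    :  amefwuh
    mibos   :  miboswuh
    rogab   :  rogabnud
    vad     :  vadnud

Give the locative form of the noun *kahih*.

kahihwuh

The pattern is voicing of the final consonant: -wuh when the stem ends in a voiceless consonant (*sobrah*, *mutak*, *amef*, *mibos*); -nud when the stem ends in a voiced consonant (*rogab*, *vad*).
*kahih*: final consonant = /h/, voiceless → -wuh → *kahihwuh*.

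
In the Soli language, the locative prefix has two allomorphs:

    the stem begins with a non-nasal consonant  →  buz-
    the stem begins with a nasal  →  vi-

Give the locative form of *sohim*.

The first consonant of *sohim* is /s/, which is non-nasal, so the prefix is buz-, giving *buzsohim*.

buzsohim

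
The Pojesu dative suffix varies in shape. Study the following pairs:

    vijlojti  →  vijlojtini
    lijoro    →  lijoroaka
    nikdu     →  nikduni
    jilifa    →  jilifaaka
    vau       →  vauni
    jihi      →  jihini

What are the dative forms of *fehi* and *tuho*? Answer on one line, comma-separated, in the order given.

fehini, tuhoaka

The alternation tracks the last vowel of the stem — -ni when the last vowel of the stem is a high vowel (*vijlojti*, *nikdu*, *vau*, *jihi*); -aka when the last vowel of the stem is a non-high vowel (*lijoro*, *jilifa*).
The last vowel of *fehi* is /i/, which is a high vowel, so the suffix is -ni, giving *fehini*.
The last vowel of *tuho* is /o/, which is a non-high vowel, so the suffix is -aka, giving *tuhoaka*.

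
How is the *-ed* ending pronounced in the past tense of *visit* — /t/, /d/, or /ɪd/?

/ɪd/

The stem *visit* ends in /t/ or /d/.
The -ed suffix is realized as /ɪd/ after /t, d/; as /t/ after other voiceless consonants; and as /d/ after other voiced sounds.
So -ed on *visit* is pronounced /ɪd/.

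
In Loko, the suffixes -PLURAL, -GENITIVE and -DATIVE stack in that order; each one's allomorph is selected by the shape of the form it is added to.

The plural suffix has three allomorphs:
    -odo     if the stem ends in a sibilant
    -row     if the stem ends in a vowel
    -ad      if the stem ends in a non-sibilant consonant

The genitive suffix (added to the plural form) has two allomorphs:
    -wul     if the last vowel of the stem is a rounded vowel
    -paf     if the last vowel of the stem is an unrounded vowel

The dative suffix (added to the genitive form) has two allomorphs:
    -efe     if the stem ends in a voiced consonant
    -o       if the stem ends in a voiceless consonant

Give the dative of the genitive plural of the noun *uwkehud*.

*uwkehud* — final sound /d/ (a non-sibilant consonant) → -ad → *uwkehudad*.
Since the last vowel of the plural form *uwkehudad* is /a/ (an unrounded vowel), it takes -paf, giving *uwkehudadpaf*.
The genitive form *uwkehudadpaf* — final consonant /f/ (voiceless) → -o → *uwkehudadpafo*.

uwkehudadpafo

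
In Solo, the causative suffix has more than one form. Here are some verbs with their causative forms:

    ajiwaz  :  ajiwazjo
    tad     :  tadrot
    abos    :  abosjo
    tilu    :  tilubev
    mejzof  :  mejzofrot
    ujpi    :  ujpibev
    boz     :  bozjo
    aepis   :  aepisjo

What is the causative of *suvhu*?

The pattern is sibilance of the final sound: -jo when the stem ends in a sibilant (*ajiwaz*, *abos*, *boz*, *aepis*); -rot when the stem ends in a non-sibilant consonant (*tad*, *mejzof*); -bev when the stem ends in a vowel (*tilu*, *ujpi*).
Since the final sound of *suvhu* is /u/ (a vowel), it takes -bev, giving *suvhubev*.

suvhubev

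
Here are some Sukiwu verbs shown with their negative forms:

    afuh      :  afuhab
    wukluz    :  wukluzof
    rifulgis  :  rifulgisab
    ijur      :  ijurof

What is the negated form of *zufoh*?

The pattern is voicing of the final consonant: -ab when the stem ends in a voiceless consonant (*afuh*, *rifulgis*); -of when the stem ends in a voiced consonant (*wukluz*, *ijur*).
*zufoh* — final consonant /h/ (voiceless) → -ab → *zufohab*.

zufohab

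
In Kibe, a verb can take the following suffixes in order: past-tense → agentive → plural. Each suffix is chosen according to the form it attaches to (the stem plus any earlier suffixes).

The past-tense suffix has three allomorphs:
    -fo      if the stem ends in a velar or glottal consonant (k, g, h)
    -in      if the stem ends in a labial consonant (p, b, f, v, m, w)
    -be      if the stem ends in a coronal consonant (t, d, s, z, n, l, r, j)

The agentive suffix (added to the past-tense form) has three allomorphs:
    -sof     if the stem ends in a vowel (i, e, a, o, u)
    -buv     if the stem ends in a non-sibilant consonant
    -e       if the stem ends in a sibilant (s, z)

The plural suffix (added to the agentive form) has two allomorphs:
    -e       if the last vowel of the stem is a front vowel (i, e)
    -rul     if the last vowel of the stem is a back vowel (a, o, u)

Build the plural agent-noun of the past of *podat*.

podatbesofrul

The final consonant of *podat* is /t/, which is coronal, so the past-tense suffix is -be, giving *podatbe*.
The past-tense form *podatbe*: final sound = /e/, a vowel → -sof → *podatbesof*.
Since the last vowel of the agentive form *podatbesof* is /o/ (a back vowel), it takes -rul, giving *podatbesofrul*.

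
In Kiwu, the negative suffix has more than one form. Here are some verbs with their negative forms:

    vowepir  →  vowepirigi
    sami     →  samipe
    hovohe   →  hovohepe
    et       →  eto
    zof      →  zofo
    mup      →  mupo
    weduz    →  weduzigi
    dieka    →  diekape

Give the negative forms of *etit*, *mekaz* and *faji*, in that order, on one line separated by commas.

etito, mekazigi, fajipe

The alternation tracks the final sound of the stem — -o when the stem ends in a voiceless consonant (*et*, *zof*, *mup*); -igi when the stem ends in a voiced consonant (*vowepir*, *weduz*); -pe when the stem ends in a vowel (*sami*, *hovohe*, *dieka*).
*etit*: final sound = /t/, a voiceless consonant → -o → *etito*.
*mekaz* — final sound /z/ (a voiced consonant) → -igi → *mekazigi*.
*faji* — final sound /i/ (a vowel) → -pe → *fajipe*.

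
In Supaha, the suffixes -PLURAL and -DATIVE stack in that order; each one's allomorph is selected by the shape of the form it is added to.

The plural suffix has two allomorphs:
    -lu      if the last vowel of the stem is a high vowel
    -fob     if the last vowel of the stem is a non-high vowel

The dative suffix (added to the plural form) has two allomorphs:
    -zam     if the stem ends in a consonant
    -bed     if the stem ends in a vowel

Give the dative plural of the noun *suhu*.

*suhu*: last vowel = /u/, a high vowel → -lu → *suhulu*.
The final sound of the plural form *suhulu* is /u/, which is a vowel, so the dative suffix is -bed, giving *suhulubed*.

suhulubed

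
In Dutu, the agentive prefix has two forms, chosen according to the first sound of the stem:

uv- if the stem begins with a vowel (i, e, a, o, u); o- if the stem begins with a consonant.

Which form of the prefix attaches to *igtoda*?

The first sound of *igtoda* is /i/, which is a vowel, so the prefix is uv-.

uv-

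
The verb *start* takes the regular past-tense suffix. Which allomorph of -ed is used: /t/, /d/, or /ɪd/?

/ɪd/

The stem *start* ends in /t/ or /d/.
The -ed suffix is realized as /ɪd/ after /t, d/; as /t/ after other voiceless consonants; and as /d/ after other voiced sounds.
So -ed on *start* is pronounced /ɪd/.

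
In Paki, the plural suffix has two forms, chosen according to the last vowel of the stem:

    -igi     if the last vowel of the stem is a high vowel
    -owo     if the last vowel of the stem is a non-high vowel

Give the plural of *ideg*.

*ideg*: last vowel = /e/, a non-high vowel → -owo → *idegowo*.

idegowo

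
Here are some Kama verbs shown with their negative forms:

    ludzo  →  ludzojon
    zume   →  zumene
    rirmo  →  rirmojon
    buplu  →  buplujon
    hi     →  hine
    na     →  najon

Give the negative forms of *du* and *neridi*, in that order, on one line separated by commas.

The suffix is conditioned by the last vowel: -ne when the last vowel of the stem is a front vowel (*zume*, *hi*); -jon when the last vowel of the stem is a back vowel (*ludzo*, *rirmo*, *buplu*, *na*).
*du*: last vowel = /u/, a back vowel → -jon → *dujon*.
The last vowel of *neridi* is /i/, which is a front vowel, so the suffix is -ne, giving *neridine*.

dujon, neridine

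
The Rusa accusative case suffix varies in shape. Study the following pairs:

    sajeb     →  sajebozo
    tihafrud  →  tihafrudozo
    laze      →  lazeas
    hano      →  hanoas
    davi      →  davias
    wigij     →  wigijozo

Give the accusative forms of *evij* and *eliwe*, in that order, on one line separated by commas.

The pattern is consonant vs. vowel: -ozo when the stem ends in a consonant (*sajeb*, *tihafrud*, *wigij*); -as when the stem ends in a vowel (*laze*, *hano*, *davi*).
The final sound of *evij* is /j/, which is a consonant, so the suffix is -ozo, giving *evijozo*.
The final sound of *eliwe* is /e/, which is a vowel, so the suffix is -as, giving *eliweas*.

evijozo, eliweas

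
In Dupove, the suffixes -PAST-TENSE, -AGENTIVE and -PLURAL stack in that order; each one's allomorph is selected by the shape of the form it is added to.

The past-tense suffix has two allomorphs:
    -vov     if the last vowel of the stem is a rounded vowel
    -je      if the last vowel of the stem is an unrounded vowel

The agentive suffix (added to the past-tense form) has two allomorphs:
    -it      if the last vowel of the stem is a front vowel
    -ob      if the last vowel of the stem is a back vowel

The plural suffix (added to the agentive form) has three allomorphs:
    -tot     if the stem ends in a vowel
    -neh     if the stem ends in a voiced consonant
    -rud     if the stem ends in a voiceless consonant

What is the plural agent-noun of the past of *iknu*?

iknuvovobneh

The last vowel of *iknu* is /u/, which is a rounded vowel, so the past-tense suffix is -vov, giving *iknuvov*.
The past-tense form *iknuvov* — last vowel /o/ (a back vowel) → -ob → *iknuvovob*.
The agentive form *iknuvovob*: final sound = /b/, a voiced consonant → -neh → *iknuvovobneh*.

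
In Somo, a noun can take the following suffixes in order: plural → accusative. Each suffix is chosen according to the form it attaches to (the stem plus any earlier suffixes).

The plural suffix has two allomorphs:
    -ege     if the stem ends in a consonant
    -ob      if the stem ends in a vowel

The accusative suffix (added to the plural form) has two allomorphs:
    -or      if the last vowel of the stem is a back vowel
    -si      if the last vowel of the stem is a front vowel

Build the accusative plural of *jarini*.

jariniobor

*jarini* — final sound /i/ (a vowel) → -ob → *jariniob*.
The plural form *jariniob*: last vowel = /o/, a back vowel → -or → *jariniobor*.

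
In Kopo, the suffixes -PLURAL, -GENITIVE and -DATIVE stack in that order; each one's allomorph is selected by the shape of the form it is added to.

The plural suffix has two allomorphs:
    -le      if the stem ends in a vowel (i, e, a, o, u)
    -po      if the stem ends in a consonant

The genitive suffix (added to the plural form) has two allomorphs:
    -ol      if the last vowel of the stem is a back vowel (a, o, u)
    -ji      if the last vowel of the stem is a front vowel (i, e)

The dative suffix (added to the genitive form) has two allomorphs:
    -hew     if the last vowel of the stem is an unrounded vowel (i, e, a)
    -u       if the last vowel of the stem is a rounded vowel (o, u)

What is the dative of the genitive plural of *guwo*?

guwolejihew

The final sound of *guwo* is /o/, which is a vowel, so the plural suffix is -le, giving *guwole*.
The plural form *guwole* — last vowel /e/ (a front vowel) → -ji → *guwoleji*.
Since the last vowel of the genitive form *guwoleji* is /i/ (an unrounded vowel), it takes -hew, giving *guwolejihew*.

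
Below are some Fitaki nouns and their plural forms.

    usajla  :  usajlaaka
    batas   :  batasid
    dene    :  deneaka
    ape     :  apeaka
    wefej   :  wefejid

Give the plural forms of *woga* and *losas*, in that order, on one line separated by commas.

wogaaka, losasid

Looking at the final sound of each stem: -id when the stem ends in a consonant (*batas*, *wefej*); -aka when the stem ends in a vowel (*usajla*, *dene*, *ape*).
The final sound of *woga* is /a/, which is a vowel, so the suffix is -aka, giving *wogaaka*.
*losas* — final sound /s/ (a consonant) → -id → *losasid*.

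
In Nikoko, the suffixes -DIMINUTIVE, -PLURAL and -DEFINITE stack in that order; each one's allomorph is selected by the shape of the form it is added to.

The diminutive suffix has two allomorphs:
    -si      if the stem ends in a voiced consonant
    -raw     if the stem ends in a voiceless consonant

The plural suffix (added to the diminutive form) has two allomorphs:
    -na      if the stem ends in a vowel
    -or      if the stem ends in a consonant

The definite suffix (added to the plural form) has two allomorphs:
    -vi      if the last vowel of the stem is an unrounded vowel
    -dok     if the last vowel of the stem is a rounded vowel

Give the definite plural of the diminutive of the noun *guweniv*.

Since the final consonant of *guweniv* is /v/ (voiced), it takes -si, giving *guwenivsi*.
The diminutive form *guwenivsi*: final sound = /i/, a vowel → -na → *guwenivsina*.
The last vowel of the plural form *guwenivsina* is /a/, which is an unrounded vowel, so the definite suffix is -vi, giving *guwenivsinavi*.

guwenivsinavi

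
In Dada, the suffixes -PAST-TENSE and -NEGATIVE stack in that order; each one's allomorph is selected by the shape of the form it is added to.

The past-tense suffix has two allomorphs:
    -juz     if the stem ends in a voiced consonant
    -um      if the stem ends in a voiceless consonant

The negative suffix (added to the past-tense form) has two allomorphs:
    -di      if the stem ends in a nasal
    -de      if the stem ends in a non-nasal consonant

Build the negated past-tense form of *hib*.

hibjuzde

The final consonant of *hib* is /b/, which is voiced, so the past-tense suffix is -juz, giving *hibjuz*.
The past-tense form *hibjuz*: final consonant = /z/, non-nasal → -de → *hibjuzde*.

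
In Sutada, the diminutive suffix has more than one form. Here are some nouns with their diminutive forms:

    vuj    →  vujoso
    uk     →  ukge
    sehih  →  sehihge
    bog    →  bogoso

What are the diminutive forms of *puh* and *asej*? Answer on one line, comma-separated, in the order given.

puhge, asejoso

The alternation tracks the final consonant of the stem — -ge when the stem ends in a voiceless consonant (*uk*, *sehih*); -oso when the stem ends in a voiced consonant (*vuj*, *bog*).
*puh* — final consonant /h/ (voiceless) → -ge → *puhge*.
*asej*: final consonant = /j/, voiced → -oso → *asejoso*.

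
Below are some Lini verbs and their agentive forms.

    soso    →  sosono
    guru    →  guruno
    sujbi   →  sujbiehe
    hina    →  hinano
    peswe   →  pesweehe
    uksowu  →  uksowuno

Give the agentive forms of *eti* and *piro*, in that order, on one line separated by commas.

The pattern is front/back vowel harmony: -ehe when the last vowel of the stem is a front vowel (*sujbi*, *peswe*); -no when the last vowel of the stem is a back vowel (*soso*, *guru*, *hina*, *uksowu*).
The last vowel of *eti* is /i/, which is a front vowel, so the suffix is -ehe, giving *etiehe*.
Since the last vowel of *piro* is /o/ (a back vowel), it takes -no, giving *pirono*.

etiehe, pirono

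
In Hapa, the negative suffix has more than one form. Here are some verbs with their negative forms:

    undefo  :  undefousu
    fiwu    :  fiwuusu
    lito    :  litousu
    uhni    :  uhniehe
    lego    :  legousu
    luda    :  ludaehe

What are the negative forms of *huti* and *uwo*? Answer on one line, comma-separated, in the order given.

hutiehe, uwousu

The alternation tracks the last vowel of the stem — -usu when the last vowel of the stem is a rounded vowel (*undefo*, *fiwu*, *lito*, *lego*); -ehe when the last vowel of the stem is an unrounded vowel (*uhni*, *luda*).
*huti*: last vowel = /i/, an unrounded vowel → -ehe → *hutiehe*.
*uwo*: last vowel = /o/, a rounded vowel → -usu → *uwousu*.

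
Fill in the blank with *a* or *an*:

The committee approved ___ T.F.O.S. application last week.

The indefinite article is chosen by the initial *sound* of the following word, not its spelling.
The initialism *T.F.O.S.* is read letter by letter; the first letter, T, is pronounced /tiː/, which begins with a consonant sound.
So the article is *a*: The committee approved a T.F.O.S. application last week.

a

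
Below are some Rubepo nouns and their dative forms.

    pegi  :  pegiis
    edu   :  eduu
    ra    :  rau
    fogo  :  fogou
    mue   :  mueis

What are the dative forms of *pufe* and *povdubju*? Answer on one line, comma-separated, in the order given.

pufeis, povdubjuu

The suffix is conditioned by the last vowel: -is when the last vowel of the stem is a front vowel (*pegi*, *mue*); -u when the last vowel of the stem is a back vowel (*edu*, *ra*, *fogo*).
The last vowel of *pufe* is /e/, which is a front vowel, so the suffix is -is, giving *pufeis*.
*povdubju*: last vowel = /u/, a back vowel → -u → *povdubjuu*.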